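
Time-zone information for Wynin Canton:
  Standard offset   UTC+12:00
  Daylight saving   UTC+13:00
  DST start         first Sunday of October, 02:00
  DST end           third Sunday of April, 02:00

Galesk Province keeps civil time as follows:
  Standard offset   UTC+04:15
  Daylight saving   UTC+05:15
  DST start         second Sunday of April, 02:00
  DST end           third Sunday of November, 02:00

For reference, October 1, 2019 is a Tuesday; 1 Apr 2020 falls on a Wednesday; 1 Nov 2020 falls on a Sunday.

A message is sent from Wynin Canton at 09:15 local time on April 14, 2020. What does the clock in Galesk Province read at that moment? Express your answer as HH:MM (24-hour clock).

1 October 2019 is a Tuesday, so the first Sunday is October 6.
1 April 2020 is a Wednesday, so the first Sunday is April 5 and the third is April 19.
Daylight saving runs 6 October 2019 – 19 April 2020; April 14, 2020 is inside that window, so Wynin Canton is at UTC+13:00.
09:15 Wynin Canton − 13h = 20:15 UTC (rolling into the previous day, 13 April 2020).
1 April 2020 is a Wednesday, so the first Sunday is April 5 and the second is April 12.
1 November 2020 is a Sunday, so the first Sunday is November 1 and the third is November 15.
At the standard offset (UTC+04:15), 20:15 UTC + 4h15m = 00:30 Galesk Province standard time (rolling into the next day, 14 April 2020).
The standard-time date in Galesk Province, April 14, 2020, falls between 12 April and 15 November, so daylight saving is in effect and Galesk Province is at UTC+05:15.
20:15 UTC + 5h15m = 01:30 Galesk Province (rolling into the next day, 14 April 2020).

01:30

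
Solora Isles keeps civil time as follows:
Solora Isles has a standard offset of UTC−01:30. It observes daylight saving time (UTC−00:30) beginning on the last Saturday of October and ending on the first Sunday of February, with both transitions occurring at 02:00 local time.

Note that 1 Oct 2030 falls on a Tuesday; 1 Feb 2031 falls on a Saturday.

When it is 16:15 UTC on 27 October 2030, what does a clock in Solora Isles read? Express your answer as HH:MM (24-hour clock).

1 October 2030 is a Tuesday, so Saturdays fall on 5, 12, 19, 26; the last is October 26.
1 February 2031 is a Saturday, so the first Sunday is February 2.
At the standard offset (UTC−01:30), 16:15 UTC − 1h30m = 14:45 Solora Isles standard time.
Daylight saving runs 26 October 2030 – 2 February 2031; the standard-time date in Solora Isles, 27 October 2030, is inside that window, so Solora Isles is at UTC−00:30.
16:15 UTC − 0h30m = 15:45 local.

15:45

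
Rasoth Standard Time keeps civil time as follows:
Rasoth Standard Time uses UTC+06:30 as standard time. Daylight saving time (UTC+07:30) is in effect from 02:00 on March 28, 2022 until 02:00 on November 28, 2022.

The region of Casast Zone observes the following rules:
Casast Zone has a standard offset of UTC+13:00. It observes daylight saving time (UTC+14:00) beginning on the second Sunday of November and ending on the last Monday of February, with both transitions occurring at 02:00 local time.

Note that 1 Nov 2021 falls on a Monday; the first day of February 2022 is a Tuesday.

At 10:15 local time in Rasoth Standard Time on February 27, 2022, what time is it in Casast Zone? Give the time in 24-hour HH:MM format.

Daylight saving runs 28 March – 28 November; February 27, 2022 is outside that window, so Rasoth Standard Time is on standard time at UTC+06:30.
10:15 Rasoth Standard Time − 6h30m = 03:45 UTC.
1 November 2021 is a Monday, so the first Sunday is November 7 and the second is November 14.
1 February 2022 is a Tuesday, so Mondays fall on 7, 14, 21, 28; the last is February 28.
At the standard offset (UTC+13:00), 03:45 UTC + 13h = 16:45 Casast Zone standard time.
Daylight saving runs 14 November 2021 – 28 February 2022; the standard-time date in Casast Zone, February 27, 2022, is inside that window, so Casast Zone is at UTC+14:00.
03:45 UTC + 14h = 17:45 Casast Zone.

17:45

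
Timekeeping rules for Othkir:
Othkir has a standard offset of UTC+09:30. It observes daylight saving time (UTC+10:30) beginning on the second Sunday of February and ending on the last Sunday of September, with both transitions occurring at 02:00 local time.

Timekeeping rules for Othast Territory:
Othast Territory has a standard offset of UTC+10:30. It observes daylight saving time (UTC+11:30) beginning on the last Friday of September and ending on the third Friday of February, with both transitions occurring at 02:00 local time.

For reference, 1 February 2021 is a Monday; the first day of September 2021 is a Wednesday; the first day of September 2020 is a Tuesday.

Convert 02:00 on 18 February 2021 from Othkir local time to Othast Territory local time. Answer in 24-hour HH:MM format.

03:00

1 February 2021 is a Monday, so the first Sunday is February 7 and the second is February 14.
1 September 2021 is a Wednesday, so Sundays fall on 5, 12, 19, 26; the last is September 26.
18 February 2021 lies within the daylight-saving period (14 February – 26 September), so Othkir is on daylight time, UTC+10:30.
02:00 Othkir − 10h30m = 15:30 UTC (rolling into the previous day, 17 February 2021).
1 September 2020 is a Tuesday, so Fridays fall on 4, 11, 18, 25; the last is September 25.
1 February 2021 is a Monday, so the first Friday is February 5 and the third is February 19.
At the standard offset (UTC+10:30), 15:30 UTC + 10h30m = 02:00 Othast Territory standard time (rolling into the next day, 18 February 2021).
Daylight saving runs 25 September 2020 – 19 February 2021; the standard-time date in Othast Territory, 18 February 2021, is inside that window, so Othast Territory is at UTC+11:30.
15:30 UTC + 11h30m = 03:00 Othast Territory (rolling into the next day, 18 February 2021).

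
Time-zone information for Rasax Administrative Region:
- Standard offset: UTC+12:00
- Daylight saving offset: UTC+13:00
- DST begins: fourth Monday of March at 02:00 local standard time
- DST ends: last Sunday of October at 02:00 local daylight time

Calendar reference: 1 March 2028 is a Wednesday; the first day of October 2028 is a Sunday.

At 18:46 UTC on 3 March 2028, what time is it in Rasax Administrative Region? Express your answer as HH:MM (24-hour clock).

1 March 2028 is a Wednesday, so the first Monday is March 6 and the fourth is March 27.
1 October 2028 is a Sunday, so Sundays fall on 1, 8, 15, 22, 29; the last is October 29.
At the standard offset (UTC+12:00), 18:46 UTC + 12h = 06:46 Rasax Administrative Region standard time (rolling into the next day, 4 March 2028).
The standard-time date in Rasax Administrative Region, 4 March 2028, is outside the daylight-saving period (27 March – 29 October), so Rasax Administrative Region is on standard time, UTC+12:00.
18:46 UTC + 12h = 06:46 local (rolling into the next day, 4 March 2028).

06:46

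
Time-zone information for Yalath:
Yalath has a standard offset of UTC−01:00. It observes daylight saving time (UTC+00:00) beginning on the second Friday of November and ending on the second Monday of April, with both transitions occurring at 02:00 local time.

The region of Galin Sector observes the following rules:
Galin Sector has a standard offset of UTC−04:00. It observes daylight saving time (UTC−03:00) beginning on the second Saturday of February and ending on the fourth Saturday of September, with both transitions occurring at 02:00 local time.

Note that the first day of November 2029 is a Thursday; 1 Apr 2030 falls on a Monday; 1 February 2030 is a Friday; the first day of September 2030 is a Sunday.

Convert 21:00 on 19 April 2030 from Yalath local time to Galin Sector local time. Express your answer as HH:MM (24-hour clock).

1 November 2029 is a Thursday, so the first Friday is November 2 and the second is November 9.
1 April 2030 is a Monday, so the first Monday is April 1 and the second is April 8.
19 April 2030 is outside the daylight-saving period (9 November 2029 – 8 April 2030), so Yalath is on standard time, UTC−01:00.
21:00 Yalath + 1h = 22:00 UTC.
1 February 2030 is a Friday, so the first Saturday is February 2 and the second is February 9.
1 September 2030 is a Sunday, so the first Saturday is September 7 and the fourth is September 28.
At the standard offset (UTC−04:00), 22:00 UTC − 4h = 18:00 Galin Sector standard time.
Daylight saving runs 9 February – 28 September; the standard-time date in Galin Sector, 19 April 2030, is inside that window, so Galin Sector is at UTC−03:00.
22:00 UTC − 3h = 19:00 Galin Sector.

19:00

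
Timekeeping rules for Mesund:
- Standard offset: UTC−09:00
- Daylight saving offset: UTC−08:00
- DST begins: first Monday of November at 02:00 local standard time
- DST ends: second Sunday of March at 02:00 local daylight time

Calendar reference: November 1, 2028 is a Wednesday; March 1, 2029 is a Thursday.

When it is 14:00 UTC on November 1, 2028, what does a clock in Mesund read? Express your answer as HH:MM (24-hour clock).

05:00

1 November 2028 is a Wednesday, so the first Monday is November 6.
1 March 2029 is a Thursday, so the first Sunday is March 4 and the second is March 11.
At the standard offset (UTC−09:00), 14:00 UTC − 9h = 05:00 Mesund standard time.
The standard-time date in Mesund, November 1, 2028, does not fall between 6 November 2028 and 11 March 2029, so daylight saving is not in effect and Mesund is at UTC−09:00.
14:00 UTC − 9h = 05:00 local.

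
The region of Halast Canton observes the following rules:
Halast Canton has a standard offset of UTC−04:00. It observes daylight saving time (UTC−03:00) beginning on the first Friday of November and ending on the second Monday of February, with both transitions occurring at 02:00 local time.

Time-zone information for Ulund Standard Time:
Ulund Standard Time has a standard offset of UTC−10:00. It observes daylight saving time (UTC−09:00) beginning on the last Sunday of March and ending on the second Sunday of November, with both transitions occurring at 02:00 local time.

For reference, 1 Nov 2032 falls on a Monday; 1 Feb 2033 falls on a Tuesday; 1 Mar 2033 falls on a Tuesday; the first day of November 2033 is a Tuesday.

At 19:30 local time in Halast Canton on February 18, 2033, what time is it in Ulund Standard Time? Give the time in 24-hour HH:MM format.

1 November 2032 is a Monday, so the first Friday is November 5.
1 February 2033 is a Tuesday, so the first Monday is February 7 and the second is February 14.
February 18, 2033 does not fall between 5 November 2032 and 14 February 2033, so daylight saving is not in effect and Halast Canton is at UTC−04:00.
19:30 Halast Canton + 4h = 23:30 UTC.
1 March 2033 is a Tuesday, so Sundays fall on 6, 13, 20, 27; the last is March 27.
1 November 2033 is a Tuesday, so the first Sunday is November 6 and the second is November 13.
At the standard offset (UTC−10:00), 23:30 UTC − 10h = 13:30 Ulund Standard Time standard time.
Daylight saving runs 27 March – 13 November; the standard-time date in Ulund Standard Time, February 18, 2033, is outside that window, so Ulund Standard Time is on standard time at UTC−10:00.
23:30 UTC − 10h = 13:30 Ulund Standard Time.

13:30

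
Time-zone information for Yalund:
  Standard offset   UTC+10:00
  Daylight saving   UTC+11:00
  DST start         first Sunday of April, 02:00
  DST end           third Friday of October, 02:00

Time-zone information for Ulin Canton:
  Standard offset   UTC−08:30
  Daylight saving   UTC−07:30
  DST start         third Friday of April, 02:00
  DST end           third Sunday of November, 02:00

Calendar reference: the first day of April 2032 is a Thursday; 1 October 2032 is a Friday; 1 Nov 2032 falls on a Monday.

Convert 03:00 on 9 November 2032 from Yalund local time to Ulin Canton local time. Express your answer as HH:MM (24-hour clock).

09:30

1 April 2032 is a Thursday, so the first Sunday is April 4.
1 October 2032 is a Friday, so the first Friday is October 1 and the third is October 15.
9 November 2032 does not fall between 4 April and 15 October, so daylight saving is not in effect and Yalund is at UTC+10:00.
03:00 Yalund − 10h = 17:00 UTC (rolling into the previous day, 8 November 2032).
1 April 2032 is a Thursday, so the first Friday is April 2 and the third is April 16.
1 November 2032 is a Monday, so the first Sunday is November 7 and the third is November 21.
At the standard offset (UTC−08:30), 17:00 UTC − 8h30m = 08:30 Ulin Canton standard time.
Daylight saving runs 16 April – 21 November; the standard-time date in Ulin Canton, 8 November 2032, is inside that window, so Ulin Canton is at UTC−07:30.
17:00 UTC − 7h30m = 09:30 Ulin Canton.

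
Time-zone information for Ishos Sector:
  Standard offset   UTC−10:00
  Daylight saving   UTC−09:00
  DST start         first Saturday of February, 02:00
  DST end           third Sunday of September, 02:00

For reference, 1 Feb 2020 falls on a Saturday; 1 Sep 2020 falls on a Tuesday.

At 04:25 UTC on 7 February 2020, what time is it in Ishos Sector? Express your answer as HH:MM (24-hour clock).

19:25

1 February 2020 is a Saturday, so the first Saturday is February 1.
1 September 2020 is a Tuesday, so the first Sunday is September 6 and the third is September 20.
At the standard offset (UTC−10:00), 04:25 UTC − 10h = 18:25 Ishos Sector standard time (rolling into the previous day, 6 February 2020).
The standard-time date in Ishos Sector, 6 February 2020, lies within the daylight-saving period (1 February – 20 September), so Ishos Sector is on daylight time, UTC−09:00.
04:25 UTC − 9h = 19:25 local (rolling into the previous day, 6 February 2020).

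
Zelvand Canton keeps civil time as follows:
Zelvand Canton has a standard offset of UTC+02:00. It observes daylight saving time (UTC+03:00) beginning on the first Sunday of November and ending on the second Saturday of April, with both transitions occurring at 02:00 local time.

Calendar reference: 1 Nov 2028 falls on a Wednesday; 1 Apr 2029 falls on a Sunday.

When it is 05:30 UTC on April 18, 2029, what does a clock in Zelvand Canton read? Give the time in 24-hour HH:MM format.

1 November 2028 is a Wednesday, so the first Sunday is November 5.
1 April 2029 is a Sunday, so the first Saturday is April 7 and the second is April 14.
At the standard offset (UTC+02:00), 05:30 UTC + 2h = 07:30 Zelvand Canton standard time.
Daylight saving runs 5 November 2028 – 14 April 2029; the standard-time date in Zelvand Canton, April 18, 2029, is outside that window, so Zelvand Canton is on standard time at UTC+02:00.
05:30 UTC + 2h = 07:30 local.

07:30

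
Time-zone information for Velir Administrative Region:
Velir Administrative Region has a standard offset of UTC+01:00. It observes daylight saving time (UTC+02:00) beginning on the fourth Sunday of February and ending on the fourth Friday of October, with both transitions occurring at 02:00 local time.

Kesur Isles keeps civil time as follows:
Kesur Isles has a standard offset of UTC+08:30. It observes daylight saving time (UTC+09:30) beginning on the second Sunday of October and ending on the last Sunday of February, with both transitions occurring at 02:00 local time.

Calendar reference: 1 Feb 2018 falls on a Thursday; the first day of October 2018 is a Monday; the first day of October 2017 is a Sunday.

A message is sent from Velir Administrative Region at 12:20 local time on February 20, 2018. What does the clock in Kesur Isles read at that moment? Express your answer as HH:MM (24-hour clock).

20:50

1 February 2018 is a Thursday, so the first Sunday is February 4 and the fourth is February 25.
1 October 2018 is a Monday, so the first Friday is October 5 and the fourth is October 26.
Daylight saving runs 25 February – 26 October; February 20, 2018 is outside that window, so Velir Administrative Region is on standard time at UTC+01:00.
12:20 Velir Administrative Region − 1h = 11:20 UTC.
1 October 2017 is a Sunday, so the first Sunday is October 1 and the second is October 8.
1 February 2018 is a Thursday, so Sundays fall on 4, 11, 18, 25; the last is February 25.
At the standard offset (UTC+08:30), 11:20 UTC + 8h30m = 19:50 Kesur Isles standard time.
The standard-time date in Kesur Isles, February 20, 2018, falls between 8 October 2017 and 25 February 2018, so daylight saving is in effect and Kesur Isles is at UTC+09:30.
11:20 UTC + 9h30m = 20:50 Kesur Isles.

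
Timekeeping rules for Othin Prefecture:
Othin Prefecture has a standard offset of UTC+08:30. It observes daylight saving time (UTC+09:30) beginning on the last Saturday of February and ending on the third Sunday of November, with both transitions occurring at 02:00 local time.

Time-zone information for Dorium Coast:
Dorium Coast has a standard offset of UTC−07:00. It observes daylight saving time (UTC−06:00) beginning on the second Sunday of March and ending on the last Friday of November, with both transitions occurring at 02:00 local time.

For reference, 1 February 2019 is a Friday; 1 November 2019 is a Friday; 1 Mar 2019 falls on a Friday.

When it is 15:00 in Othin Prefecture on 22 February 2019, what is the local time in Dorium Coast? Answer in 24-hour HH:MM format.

1 February 2019 is a Friday, so Saturdays fall on 2, 9, 16, 23; the last is February 23.
1 November 2019 is a Friday, so the first Sunday is November 3 and the third is November 17.
Daylight saving runs 23 February – 17 November; 22 February 2019 is outside that window, so Othin Prefecture is on standard time at UTC+08:30.
15:00 Othin Prefecture − 8h30m = 06:30 UTC.
1 March 2019 is a Friday, so the first Sunday is March 3 and the second is March 10.
1 November 2019 is a Friday, so Fridays fall on 1, 8, 15, 22, 29; the last is November 29.
At the standard offset (UTC−07:00), 06:30 UTC − 7h = 23:30 Dorium Coast standard time (rolling into the previous day, 21 February 2019).
The standard-time date in Dorium Coast, 21 February 2019, is outside the daylight-saving period (10 March – 29 November), so Dorium Coast is on standard time, UTC−07:00.
06:30 UTC − 7h = 23:30 Dorium Coast (rolling into the previous day, 21 February 2019).

23:30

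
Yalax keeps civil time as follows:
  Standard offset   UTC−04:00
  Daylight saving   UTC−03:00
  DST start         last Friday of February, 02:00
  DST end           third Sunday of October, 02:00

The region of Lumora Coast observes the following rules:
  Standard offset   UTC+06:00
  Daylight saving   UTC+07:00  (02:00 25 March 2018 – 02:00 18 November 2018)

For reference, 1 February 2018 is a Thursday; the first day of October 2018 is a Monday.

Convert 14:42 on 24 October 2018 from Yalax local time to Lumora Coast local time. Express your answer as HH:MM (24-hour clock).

01:42

1 February 2018 is a Thursday, so Fridays fall on 2, 9, 16, 23; the last is February 23.
1 October 2018 is a Monday, so the first Sunday is October 7 and the third is October 21.
24 October 2018 is outside the daylight-saving period (23 February – 21 October), so Yalax is on standard time, UTC−04:00.
14:42 Yalax + 4h = 18:42 UTC.
At the standard offset (UTC+06:00), 18:42 UTC + 6h = 00:42 Lumora Coast standard time (rolling into the next day, 25 October 2018).
Daylight saving runs 25 March – 18 November; the standard-time date in Lumora Coast, 25 October 2018, is inside that window, so Lumora Coast is at UTC+07:00.
18:42 UTC + 7h = 01:42 Lumora Coast (rolling into the next day, 25 October 2018).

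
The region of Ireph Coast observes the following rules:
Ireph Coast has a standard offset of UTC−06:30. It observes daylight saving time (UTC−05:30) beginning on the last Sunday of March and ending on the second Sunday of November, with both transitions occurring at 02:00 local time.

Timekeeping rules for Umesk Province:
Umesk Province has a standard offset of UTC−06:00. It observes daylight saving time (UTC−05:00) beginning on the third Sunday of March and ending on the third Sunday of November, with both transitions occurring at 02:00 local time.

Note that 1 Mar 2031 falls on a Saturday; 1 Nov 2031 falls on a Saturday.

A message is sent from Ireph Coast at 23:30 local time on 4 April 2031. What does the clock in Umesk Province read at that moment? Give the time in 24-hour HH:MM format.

1 March 2031 is a Saturday, so Sundays fall on 2, 9, 16, 23, 30; the last is March 30.
1 November 2031 is a Saturday, so the first Sunday is November 2 and the second is November 9.
Daylight saving runs 30 March – 9 November; 4 April 2031 is inside that window, so Ireph Coast is at UTC−05:30.
23:30 Ireph Coast + 5h30m = 05:00 UTC (rolling into the next day, 5 April 2031).
1 March 2031 is a Saturday, so the first Sunday is March 2 and the third is March 16.
1 November 2031 is a Saturday, so the first Sunday is November 2 and the third is November 16.
At the standard offset (UTC−06:00), 05:00 UTC − 6h = 23:00 Umesk Province standard time (rolling into the previous day, 4 April 2031).
The standard-time date in Umesk Province, 4 April 2031, falls between 16 March and 16 November, so daylight saving is in effect and Umesk Province is at UTC−05:00.
05:00 UTC − 5h = 00:00 Umesk Province.

00:00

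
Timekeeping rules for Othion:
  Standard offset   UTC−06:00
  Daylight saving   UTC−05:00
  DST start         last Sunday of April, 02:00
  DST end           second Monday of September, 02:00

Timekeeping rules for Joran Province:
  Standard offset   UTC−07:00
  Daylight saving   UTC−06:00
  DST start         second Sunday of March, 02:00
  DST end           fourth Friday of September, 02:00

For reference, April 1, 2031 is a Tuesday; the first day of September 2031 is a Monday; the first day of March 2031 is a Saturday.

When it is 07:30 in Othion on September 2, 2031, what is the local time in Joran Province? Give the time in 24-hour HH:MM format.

06:30

1 April 2031 is a Tuesday, so Sundays fall on 6, 13, 20, 27; the last is April 27.
1 September 2031 is a Monday, so the first Monday is September 1 and the second is September 8.
Daylight saving runs 27 April – 8 September; September 2, 2031 is inside that window, so Othion is at UTC−05:00.
07:30 Othion + 5h = 12:30 UTC.
1 March 2031 is a Saturday, so the first Sunday is March 2 and the second is March 9.
1 September 2031 is a Monday, so the first Friday is September 5 and the fourth is September 26.
At the standard offset (UTC−07:00), 12:30 UTC − 7h = 05:30 Joran Province standard time.
Daylight saving runs 9 March – 26 September; the standard-time date in Joran Province, September 2, 2031, is inside that window, so Joran Province is at UTC−06:00.
12:30 UTC − 6h = 06:30 Joran Province.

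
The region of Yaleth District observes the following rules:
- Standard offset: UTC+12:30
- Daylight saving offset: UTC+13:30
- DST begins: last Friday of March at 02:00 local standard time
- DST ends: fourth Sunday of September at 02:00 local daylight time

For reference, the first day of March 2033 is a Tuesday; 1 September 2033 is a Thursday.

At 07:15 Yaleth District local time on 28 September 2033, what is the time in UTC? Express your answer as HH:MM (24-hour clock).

1 March 2033 is a Tuesday, so Fridays fall on 4, 11, 18, 25; the last is March 25.
1 September 2033 is a Thursday, so the first Sunday is September 4 and the fourth is September 25.
Daylight saving runs 25 March – 25 September; 28 September 2033 is outside that window, so Yaleth District is on standard time at UTC+12:30.
07:15 local − 12h30m = 18:45 UTC (rolling into the previous day, 27 September 2033).

18:45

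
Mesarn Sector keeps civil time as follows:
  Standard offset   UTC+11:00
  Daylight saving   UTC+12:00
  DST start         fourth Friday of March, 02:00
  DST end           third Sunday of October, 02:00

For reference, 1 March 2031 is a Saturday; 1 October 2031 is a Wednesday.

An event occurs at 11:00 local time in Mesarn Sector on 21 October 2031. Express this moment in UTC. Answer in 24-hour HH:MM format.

00:00

1 March 2031 is a Saturday, so the first Friday is March 7 and the fourth is March 28.
1 October 2031 is a Wednesday, so the first Sunday is October 5 and the third is October 19.
21 October 2031 does not fall between 28 March and 19 October, so daylight saving is not in effect and Mesarn Sector is at UTC+11:00.
11:00 local − 11h = 00:00 UTC.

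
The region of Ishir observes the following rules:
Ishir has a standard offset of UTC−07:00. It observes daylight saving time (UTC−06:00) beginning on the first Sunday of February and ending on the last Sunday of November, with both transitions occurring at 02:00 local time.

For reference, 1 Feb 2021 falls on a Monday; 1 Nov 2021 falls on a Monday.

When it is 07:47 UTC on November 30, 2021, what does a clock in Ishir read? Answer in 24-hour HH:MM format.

1 February 2021 is a Monday, so the first Sunday is February 7.
1 November 2021 is a Monday, so Sundays fall on 7, 14, 21, 28; the last is November 28.
At the standard offset (UTC−07:00), 07:47 UTC − 7h = 00:47 Ishir standard time.
The standard-time date in Ishir, November 30, 2021, does not fall between 7 February and 28 November, so daylight saving is not in effect and Ishir is at UTC−07:00.
07:47 UTC − 7h = 00:47 local.

00:47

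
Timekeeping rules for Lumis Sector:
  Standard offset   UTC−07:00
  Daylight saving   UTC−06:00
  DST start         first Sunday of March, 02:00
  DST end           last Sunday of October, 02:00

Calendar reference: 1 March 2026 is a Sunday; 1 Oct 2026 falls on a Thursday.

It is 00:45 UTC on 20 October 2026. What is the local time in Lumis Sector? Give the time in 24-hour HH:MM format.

1 March 2026 is a Sunday, so the first Sunday is March 1.
1 October 2026 is a Thursday, so Sundays fall on 4, 11, 18, 25; the last is October 25.
At the standard offset (UTC−07:00), 00:45 UTC − 7h = 17:45 Lumis Sector standard time (rolling into the previous day, 19 October 2026).
The standard-time date in Lumis Sector, 19 October 2026, falls between 1 March and 25 October, so daylight saving is in effect and Lumis Sector is at UTC−06:00.
00:45 UTC − 6h = 18:45 local (rolling into the previous day, 19 October 2026).

18:45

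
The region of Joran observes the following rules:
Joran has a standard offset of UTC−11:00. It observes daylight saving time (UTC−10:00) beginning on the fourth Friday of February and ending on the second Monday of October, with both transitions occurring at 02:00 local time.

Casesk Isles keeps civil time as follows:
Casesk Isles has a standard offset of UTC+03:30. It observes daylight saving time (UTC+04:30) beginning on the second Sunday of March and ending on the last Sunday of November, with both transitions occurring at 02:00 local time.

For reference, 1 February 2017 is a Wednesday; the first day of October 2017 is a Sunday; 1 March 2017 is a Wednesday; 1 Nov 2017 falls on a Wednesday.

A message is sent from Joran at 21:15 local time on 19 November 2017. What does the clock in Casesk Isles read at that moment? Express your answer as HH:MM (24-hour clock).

1 February 2017 is a Wednesday, so the first Friday is February 3 and the fourth is February 24.
1 October 2017 is a Sunday, so the first Monday is October 2 and the second is October 9.
19 November 2017 does not fall between 24 February and 9 October, so daylight saving is not in effect and Joran is at UTC−11:00.
21:15 Joran + 11h = 08:15 UTC (rolling into the next day, 20 November 2017).
1 March 2017 is a Wednesday, so the first Sunday is March 5 and the second is March 12.
1 November 2017 is a Wednesday, so Sundays fall on 5, 12, 19, 26; the last is November 26.
At the standard offset (UTC+03:30), 08:15 UTC + 3h30m = 11:45 Casesk Isles standard time.
Daylight saving runs 12 March – 26 November; the standard-time date in Casesk Isles, 20 November 2017, is inside that window, so Casesk Isles is at UTC+04:30.
08:15 UTC + 4h30m = 12:45 Casesk Isles.

12:45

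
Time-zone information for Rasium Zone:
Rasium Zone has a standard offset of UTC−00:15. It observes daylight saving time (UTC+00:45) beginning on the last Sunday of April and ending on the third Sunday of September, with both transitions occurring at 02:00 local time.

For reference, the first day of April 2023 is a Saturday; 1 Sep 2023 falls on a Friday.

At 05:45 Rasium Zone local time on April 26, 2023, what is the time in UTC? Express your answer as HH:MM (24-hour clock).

06:00

1 April 2023 is a Saturday, so Sundays fall on 2, 9, 16, 23, 30; the last is April 30.
1 September 2023 is a Friday, so the first Sunday is September 3 and the third is September 17.
April 26, 2023 does not fall between 30 April and 17 September, so daylight saving is not in effect and Rasium Zone is at UTC−00:15.
05:45 local + 0h15m = 06:00 UTC.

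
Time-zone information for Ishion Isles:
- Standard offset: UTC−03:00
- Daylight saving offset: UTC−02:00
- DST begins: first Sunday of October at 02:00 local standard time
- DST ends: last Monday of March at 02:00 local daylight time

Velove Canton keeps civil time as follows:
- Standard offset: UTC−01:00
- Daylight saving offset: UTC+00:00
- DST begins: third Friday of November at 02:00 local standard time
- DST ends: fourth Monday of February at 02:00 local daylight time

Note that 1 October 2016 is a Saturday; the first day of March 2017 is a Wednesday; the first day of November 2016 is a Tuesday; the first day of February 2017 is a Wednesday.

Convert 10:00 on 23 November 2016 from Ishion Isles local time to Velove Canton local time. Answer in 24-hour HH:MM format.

12:00

1 October 2016 is a Saturday, so the first Sunday is October 2.
1 March 2017 is a Wednesday, so Mondays fall on 6, 13, 20, 27; the last is March 27.
23 November 2016 falls between 2 October 2016 and 27 March 2017, so daylight saving is in effect and Ishion Isles is at UTC−02:00.
10:00 Ishion Isles + 2h = 12:00 UTC.
1 November 2016 is a Tuesday, so the first Friday is November 4 and the third is November 18.
1 February 2017 is a Wednesday, so the first Monday is February 6 and the fourth is February 27.
At the standard offset (UTC−01:00), 12:00 UTC − 1h = 11:00 Velove Canton standard time.
The standard-time date in Velove Canton, 23 November 2016, falls between 18 November 2016 and 27 February 2017, so daylight saving is in effect and Velove Canton is at UTC+00:00.
12:00 UTC + 0h = 12:00 Velove Canton.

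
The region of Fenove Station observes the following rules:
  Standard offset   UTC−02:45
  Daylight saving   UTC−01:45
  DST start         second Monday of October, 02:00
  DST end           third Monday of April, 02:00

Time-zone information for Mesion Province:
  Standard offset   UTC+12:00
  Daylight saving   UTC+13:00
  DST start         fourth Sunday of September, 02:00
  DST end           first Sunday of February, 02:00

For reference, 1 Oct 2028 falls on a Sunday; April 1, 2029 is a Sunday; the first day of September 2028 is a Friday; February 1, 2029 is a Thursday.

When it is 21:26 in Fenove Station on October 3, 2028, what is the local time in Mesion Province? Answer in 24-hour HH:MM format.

13:11

1 October 2028 is a Sunday, so the first Monday is October 2 and the second is October 9.
1 April 2029 is a Sunday, so the first Monday is April 2 and the third is April 16.
October 3, 2028 is outside the daylight-saving period (9 October 2028 – 16 April 2029), so Fenove Station is on standard time, UTC−02:45.
21:26 Fenove Station + 2h45m = 00:11 UTC (rolling into the next day, 4 October 2028).
1 September 2028 is a Friday, so the first Sunday is September 3 and the fourth is September 24.
1 February 2029 is a Thursday, so the first Sunday is February 4.
At the standard offset (UTC+12:00), 00:11 UTC + 12h = 12:11 Mesion Province standard time.
The standard-time date in Mesion Province, October 4, 2028, falls between 24 September 2028 and 4 February 2029, so daylight saving is in effect and Mesion Province is at UTC+13:00.
00:11 UTC + 13h = 13:11 Mesion Province.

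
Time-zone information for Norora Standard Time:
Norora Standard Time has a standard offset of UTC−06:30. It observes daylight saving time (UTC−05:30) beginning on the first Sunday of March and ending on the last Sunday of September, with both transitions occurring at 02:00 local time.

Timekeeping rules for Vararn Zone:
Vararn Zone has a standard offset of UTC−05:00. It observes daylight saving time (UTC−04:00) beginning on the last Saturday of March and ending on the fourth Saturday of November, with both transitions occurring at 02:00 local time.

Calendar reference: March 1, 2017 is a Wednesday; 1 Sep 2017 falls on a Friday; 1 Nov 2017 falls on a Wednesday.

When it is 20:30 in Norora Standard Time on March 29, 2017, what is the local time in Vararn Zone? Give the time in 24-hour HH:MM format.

22:00

1 March 2017 is a Wednesday, so the first Sunday is March 5.
1 September 2017 is a Friday, so Sundays fall on 3, 10, 17, 24; the last is September 24.
Daylight saving runs 5 March – 24 September; March 29, 2017 is inside that window, so Norora Standard Time is at UTC−05:30.
20:30 Norora Standard Time + 5h30m = 02:00 UTC (rolling into the next day, 30 March 2017).
1 March 2017 is a Wednesday, so Saturdays fall on 4, 11, 18, 25; the last is March 25.
1 November 2017 is a Wednesday, so the first Saturday is November 4 and the fourth is November 25.
At the standard offset (UTC−05:00), 02:00 UTC − 5h = 21:00 Vararn Zone standard time (rolling into the previous day, 29 March 2017).
The standard-time date in Vararn Zone, March 29, 2017, falls between 25 March and 25 November, so daylight saving is in effect and Vararn Zone is at UTC−04:00.
02:00 UTC − 4h = 22:00 Vararn Zone (rolling into the previous day, 29 March 2017).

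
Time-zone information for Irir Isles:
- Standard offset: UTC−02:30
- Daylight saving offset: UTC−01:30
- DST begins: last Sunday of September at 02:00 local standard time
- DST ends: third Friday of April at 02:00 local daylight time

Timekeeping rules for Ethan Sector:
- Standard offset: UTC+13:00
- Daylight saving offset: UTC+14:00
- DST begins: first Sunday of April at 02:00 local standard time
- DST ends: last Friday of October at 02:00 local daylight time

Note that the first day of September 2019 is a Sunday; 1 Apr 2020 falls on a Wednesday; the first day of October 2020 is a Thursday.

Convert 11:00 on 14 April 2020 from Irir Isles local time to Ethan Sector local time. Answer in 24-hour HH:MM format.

1 September 2019 is a Sunday, so Sundays fall on 1, 8, 15, 22, 29; the last is September 29.
1 April 2020 is a Wednesday, so the first Friday is April 3 and the third is April 17.
14 April 2020 lies within the daylight-saving period (29 September 2019 – 17 April 2020), so Irir Isles is on daylight time, UTC−01:30.
11:00 Irir Isles + 1h30m = 12:30 UTC.
1 April 2020 is a Wednesday, so the first Sunday is April 5.
1 October 2020 is a Thursday, so Fridays fall on 2, 9, 16, 23, 30; the last is October 30.
At the standard offset (UTC+13:00), 12:30 UTC + 13h = 01:30 Ethan Sector standard time (rolling into the next day, 15 April 2020).
The standard-time date in Ethan Sector, 15 April 2020, falls between 5 April and 30 October, so daylight saving is in effect and Ethan Sector is at UTC+14:00.
12:30 UTC + 14h = 02:30 Ethan Sector (rolling into the next day, 15 April 2020).

02:30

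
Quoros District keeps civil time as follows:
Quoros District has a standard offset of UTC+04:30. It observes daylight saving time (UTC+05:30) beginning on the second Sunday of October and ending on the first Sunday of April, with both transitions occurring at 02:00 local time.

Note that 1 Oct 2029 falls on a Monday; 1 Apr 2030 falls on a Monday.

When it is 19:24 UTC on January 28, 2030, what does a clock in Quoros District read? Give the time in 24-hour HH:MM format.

00:54

1 October 2029 is a Monday, so the first Sunday is October 7 and the second is October 14.
1 April 2030 is a Monday, so the first Sunday is April 7.
At the standard offset (UTC+04:30), 19:24 UTC + 4h30m = 23:54 Quoros District standard time.
The standard-time date in Quoros District, January 28, 2030, falls between 14 October 2029 and 7 April 2030, so daylight saving is in effect and Quoros District is at UTC+05:30.
19:24 UTC + 5h30m = 00:54 local (rolling into the next day, 29 January 2030).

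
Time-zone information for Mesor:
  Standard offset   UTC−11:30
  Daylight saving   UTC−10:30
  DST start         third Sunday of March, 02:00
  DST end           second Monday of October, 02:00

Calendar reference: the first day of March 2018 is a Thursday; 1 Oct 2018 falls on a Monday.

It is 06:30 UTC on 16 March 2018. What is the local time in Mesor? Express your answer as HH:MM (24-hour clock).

19:00

1 March 2018 is a Thursday, so the first Sunday is March 4 and the third is March 18.
1 October 2018 is a Monday, so the first Monday is October 1 and the second is October 8.
At the standard offset (UTC−11:30), 06:30 UTC − 11h30m = 19:00 Mesor standard time (rolling into the previous day, 15 March 2018).
The standard-time date in Mesor, 15 March 2018, does not fall between 18 March and 8 October, so daylight saving is not in effect and Mesor is at UTC−11:30.
06:30 UTC − 11h30m = 19:00 local (rolling into the previous day, 15 March 2018).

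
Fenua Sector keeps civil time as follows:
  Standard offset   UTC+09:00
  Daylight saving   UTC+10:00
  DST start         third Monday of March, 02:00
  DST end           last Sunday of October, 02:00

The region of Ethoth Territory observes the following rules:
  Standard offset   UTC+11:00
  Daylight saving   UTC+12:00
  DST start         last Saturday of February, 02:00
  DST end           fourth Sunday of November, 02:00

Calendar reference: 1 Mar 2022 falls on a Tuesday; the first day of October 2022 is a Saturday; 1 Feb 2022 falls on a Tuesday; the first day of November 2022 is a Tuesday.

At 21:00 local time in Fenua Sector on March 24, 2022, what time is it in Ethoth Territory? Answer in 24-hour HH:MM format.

23:00

1 March 2022 is a Tuesday, so the first Monday is March 7 and the third is March 21.
1 October 2022 is a Saturday, so Sundays fall on 2, 9, 16, 23, 30; the last is October 30.
Daylight saving runs 21 March – 30 October; March 24, 2022 is inside that window, so Fenua Sector is at UTC+10:00.
21:00 Fenua Sector − 10h = 11:00 UTC.
1 February 2022 is a Tuesday, so Saturdays fall on 5, 12, 19, 26; the last is February 26.
1 November 2022 is a Tuesday, so the first Sunday is November 6 and the fourth is November 27.
At the standard offset (UTC+11:00), 11:00 UTC + 11h = 22:00 Ethoth Territory standard time.
The standard-time date in Ethoth Territory, March 24, 2022, lies within the daylight-saving period (26 February – 27 November), so Ethoth Territory is on daylight time, UTC+12:00.
11:00 UTC + 12h = 23:00 Ethoth Territory.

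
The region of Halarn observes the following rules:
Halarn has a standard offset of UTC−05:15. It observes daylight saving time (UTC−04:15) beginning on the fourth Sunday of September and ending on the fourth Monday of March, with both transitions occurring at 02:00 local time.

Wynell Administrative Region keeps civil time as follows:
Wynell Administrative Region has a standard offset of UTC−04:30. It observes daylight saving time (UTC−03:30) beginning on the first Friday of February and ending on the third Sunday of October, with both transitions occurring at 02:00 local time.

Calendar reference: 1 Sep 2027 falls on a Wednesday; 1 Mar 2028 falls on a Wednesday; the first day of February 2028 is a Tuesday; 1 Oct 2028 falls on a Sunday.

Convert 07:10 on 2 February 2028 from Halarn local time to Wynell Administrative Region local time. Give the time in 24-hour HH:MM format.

06:55

1 September 2027 is a Wednesday, so the first Sunday is September 5 and the fourth is September 26.
1 March 2028 is a Wednesday, so the first Monday is March 6 and the fourth is March 27.
Daylight saving runs 26 September 2027 – 27 March 2028; 2 February 2028 is inside that window, so Halarn is at UTC−04:15.
07:10 Halarn + 4h15m = 11:25 UTC.
1 February 2028 is a Tuesday, so the first Friday is February 4.
1 October 2028 is a Sunday, so the first Sunday is October 1 and the third is October 15.
At the standard offset (UTC−04:30), 11:25 UTC − 4h30m = 06:55 Wynell Administrative Region standard time.
Daylight saving runs 4 February – 15 October; the standard-time date in Wynell Administrative Region, 2 February 2028, is outside that window, so Wynell Administrative Region is on standard time at UTC−04:30.
11:25 UTC − 4h30m = 06:55 Wynell Administrative Region.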